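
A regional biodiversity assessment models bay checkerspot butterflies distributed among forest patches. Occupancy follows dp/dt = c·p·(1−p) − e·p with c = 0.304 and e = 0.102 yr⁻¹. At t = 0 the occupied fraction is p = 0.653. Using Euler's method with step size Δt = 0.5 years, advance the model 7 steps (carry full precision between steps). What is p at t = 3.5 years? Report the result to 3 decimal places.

Update rule: p ← p + [c·p·(1−p) − e·p]·Δt with Δt = 0.5.
t = 0.5: p = 0.65300 + (+0.00114) = 0.65414
t = 1: p = 0.65414 + (+0.00103) = 0.65517
t = 1.5: p = 0.65517 + (+0.00093) = 0.65609
t = 2: p = 0.65609 + (+0.00084) = 0.65693
t = 2.5: p = 0.65693 + (+0.00075) = 0.65768
t = 3: p = 0.65768 + (+0.00068) = 0.65836
t = 3.5: p = 0.65836 + (+0.00061) = 0.65897

0.659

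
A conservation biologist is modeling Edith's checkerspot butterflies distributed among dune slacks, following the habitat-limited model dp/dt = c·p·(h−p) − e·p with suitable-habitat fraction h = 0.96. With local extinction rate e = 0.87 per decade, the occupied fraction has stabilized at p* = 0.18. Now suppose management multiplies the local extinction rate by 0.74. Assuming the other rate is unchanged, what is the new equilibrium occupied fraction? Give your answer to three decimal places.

Balance c(h−p*) = e gives c = e/(0.96 − 0.18000) = 0.87/0.78000 = 1.11538.
New p* = 0.96 − e/c = 0.96 − 0.64380/1.11538 = 0.38280.

0.383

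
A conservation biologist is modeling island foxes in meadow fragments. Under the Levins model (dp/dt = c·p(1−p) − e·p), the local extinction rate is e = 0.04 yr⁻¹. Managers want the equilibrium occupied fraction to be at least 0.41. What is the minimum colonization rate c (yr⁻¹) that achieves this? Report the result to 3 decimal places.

p* = 1 − e/c ≥ 0.41 requires e/c ≤ 0.5900, i.e. c ≥ e/0.5900.
c_min = 0.04/0.5900 = 0.0678.

0.068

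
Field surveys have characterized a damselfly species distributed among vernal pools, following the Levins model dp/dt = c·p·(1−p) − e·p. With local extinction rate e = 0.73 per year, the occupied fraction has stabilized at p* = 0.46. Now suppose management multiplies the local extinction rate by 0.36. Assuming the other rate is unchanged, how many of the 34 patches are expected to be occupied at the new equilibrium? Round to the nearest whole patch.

Balance c(1−p*) = e gives c = e/(1 − 0.46000) = 0.73/0.54000 = 1.35185.
New p* = 1 − e/c = 1 − 0.26280/1.35185 = 0.80560.
Expected occupied = 34 × 0.80560 = 27.39 ≈ 27.

27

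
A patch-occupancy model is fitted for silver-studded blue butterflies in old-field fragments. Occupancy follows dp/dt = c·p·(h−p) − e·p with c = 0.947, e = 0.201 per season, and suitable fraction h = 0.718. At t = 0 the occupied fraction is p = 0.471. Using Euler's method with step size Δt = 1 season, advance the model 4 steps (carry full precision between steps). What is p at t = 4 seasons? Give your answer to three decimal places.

0.503

Update rule: p ← p + [c·p·(h−p) − e·p]·Δt with Δt = 1.
t = 1: p = 0.47100 + (+0.01550) = 0.48650
t = 2: p = 0.48650 + (+0.00887) = 0.49537
t = 3: p = 0.49537 + (+0.00487) = 0.50024
t = 4: p = 0.50024 + (+0.00261) = 0.50285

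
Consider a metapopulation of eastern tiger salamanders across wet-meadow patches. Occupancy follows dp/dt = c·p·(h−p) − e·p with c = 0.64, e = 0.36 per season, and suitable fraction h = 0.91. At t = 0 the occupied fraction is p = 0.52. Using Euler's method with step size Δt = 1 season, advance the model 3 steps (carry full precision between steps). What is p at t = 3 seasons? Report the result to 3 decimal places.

Update rule: p ← p + [c·p·(h−p) − e·p]·Δt with Δt = 1.
p: 0.52000 → 0.46259  (Δp = -0.05741)
p: 0.46259 → 0.42852  (Δp = -0.03407)
p: 0.42852 → 0.40630  (Δp = -0.02222)

0.406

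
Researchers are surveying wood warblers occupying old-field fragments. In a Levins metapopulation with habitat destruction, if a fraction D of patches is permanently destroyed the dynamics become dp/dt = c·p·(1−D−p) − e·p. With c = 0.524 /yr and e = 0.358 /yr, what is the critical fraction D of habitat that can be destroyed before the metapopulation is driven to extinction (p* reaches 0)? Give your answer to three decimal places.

0.317

The nontrivial equilibrium is p* = (1−D) − e/c; extinction occurs when this hits zero.
So D_crit = 1 − e/c = 1 − 0.358/0.524 = 1 − 0.6832 = 0.3168.
Note this equals the original equilibrium occupancy — the Levins extinction-debt result.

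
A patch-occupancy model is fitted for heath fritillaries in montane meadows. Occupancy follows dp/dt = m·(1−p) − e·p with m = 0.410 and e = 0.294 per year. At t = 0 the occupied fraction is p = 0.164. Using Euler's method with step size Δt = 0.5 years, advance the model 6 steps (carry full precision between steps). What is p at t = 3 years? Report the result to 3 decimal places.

Update rule: p ← p + [m·(1−p) − e·p]·Δt with Δt = 0.5.
t = 0.5: p = 0.16400 + (+0.14727) = 0.31127
t = 1: p = 0.31127 + (+0.09543) = 0.40670
t = 1.5: p = 0.40670 + (+0.06184) = 0.46854
t = 2: p = 0.46854 + (+0.04007) = 0.50862
t = 2.5: p = 0.50862 + (+0.02597) = 0.53458
t = 3: p = 0.53458 + (+0.01683) = 0.55141

0.551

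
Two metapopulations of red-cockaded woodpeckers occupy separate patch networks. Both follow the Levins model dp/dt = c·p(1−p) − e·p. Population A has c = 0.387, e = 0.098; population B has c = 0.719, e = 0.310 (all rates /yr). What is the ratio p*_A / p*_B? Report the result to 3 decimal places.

1.313

A: p*_A = 1 − 0.098/0.387 = 0.7468.
B: p*_B = 1 − 0.310/0.719 = 0.5688.
p*_A / p*_B = 0.7468/0.5688 = 1.3128.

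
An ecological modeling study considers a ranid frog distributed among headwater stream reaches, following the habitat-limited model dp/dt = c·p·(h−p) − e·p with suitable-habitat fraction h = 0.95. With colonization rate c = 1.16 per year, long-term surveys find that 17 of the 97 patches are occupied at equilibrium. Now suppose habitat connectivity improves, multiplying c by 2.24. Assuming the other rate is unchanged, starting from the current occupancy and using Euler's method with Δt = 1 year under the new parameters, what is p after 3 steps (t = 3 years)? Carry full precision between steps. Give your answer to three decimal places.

Observed p* = 17/97 = 0.17526.
Balance c(h−p*) = e gives e = 1.16×(0.95 − 0.17526) = 0.89870.
Starting from p₀ = 0.17526; update p ← p + (dp/dt)·Δt with the new parameters.
p: 0.17526 → 0.37056  (Δp = +0.19531)
p: 0.37056 → 0.59546  (Δp = +0.22490)
p: 0.59546 → 0.60888  (Δp = +0.01342)

0.609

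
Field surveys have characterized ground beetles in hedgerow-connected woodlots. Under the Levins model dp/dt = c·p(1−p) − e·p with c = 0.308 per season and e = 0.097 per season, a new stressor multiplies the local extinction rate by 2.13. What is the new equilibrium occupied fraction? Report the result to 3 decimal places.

0.329

Before: p* = 1 − 0.097/0.308 = 0.6851.
After the change, c = 0.308, e = 0.20661, so p* = 1 − 0.20661/0.308 = 0.3292.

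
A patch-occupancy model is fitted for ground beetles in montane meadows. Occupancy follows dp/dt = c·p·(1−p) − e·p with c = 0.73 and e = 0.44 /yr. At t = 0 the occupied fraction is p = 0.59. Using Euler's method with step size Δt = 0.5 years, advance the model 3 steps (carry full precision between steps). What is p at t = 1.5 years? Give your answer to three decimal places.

0.495

Update rule: p ← p + [c·p·(1−p) − e·p]·Δt with Δt = 0.5.
  1  |  dp/dt·Δt = -0.041507  |  p_1 = 0.548493
  2  |  dp/dt·Δt = -0.030277  |  p_2 = 0.518217
  3  |  dp/dt·Δt = -0.022879  |  p_3 = 0.495338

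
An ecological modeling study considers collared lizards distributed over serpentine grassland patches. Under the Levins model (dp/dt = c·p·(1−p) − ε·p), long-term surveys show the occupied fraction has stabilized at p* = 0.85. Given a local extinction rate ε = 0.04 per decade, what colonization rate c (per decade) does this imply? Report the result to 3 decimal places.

At equilibrium c(1−p*) = ε, so c = ε/(1−p*).
c = 0.04/(1 − 0.85) = 0.04/0.1500 = 0.2667.

0.267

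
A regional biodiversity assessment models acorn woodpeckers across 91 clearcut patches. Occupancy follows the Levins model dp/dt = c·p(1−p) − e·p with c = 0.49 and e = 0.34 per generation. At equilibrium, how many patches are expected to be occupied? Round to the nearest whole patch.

p* = 1 − e/c = 1 − 0.34/0.49 = 0.3061.
Expected occupied patches = N × p* = 91 × 0.3061 = 27.86 ≈ 28.

28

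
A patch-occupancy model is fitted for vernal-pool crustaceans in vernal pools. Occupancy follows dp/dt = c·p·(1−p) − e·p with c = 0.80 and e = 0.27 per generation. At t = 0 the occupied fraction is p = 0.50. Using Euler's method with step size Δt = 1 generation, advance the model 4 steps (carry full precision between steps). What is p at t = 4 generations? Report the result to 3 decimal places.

Update rule: p ← p + [c·p·(1−p) − e·p]·Δt with Δt = 1.
p: 0.50000 → 0.56500  (Δp = +0.06500)
p: 0.56500 → 0.60907  (Δp = +0.04407)
p: 0.60907 → 0.63510  (Δp = +0.02603)
p: 0.63510 → 0.64902  (Δp = +0.01392)

0.649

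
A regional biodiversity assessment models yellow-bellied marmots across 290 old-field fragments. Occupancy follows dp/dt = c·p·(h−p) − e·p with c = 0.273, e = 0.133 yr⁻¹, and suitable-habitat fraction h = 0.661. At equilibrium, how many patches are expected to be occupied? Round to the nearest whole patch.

p* = h − e/c = 0.661 − 0.4872 = 0.1738.
Expected occupied patches = N × p* = 290 × 0.1738 = 50.41 ≈ 50.

50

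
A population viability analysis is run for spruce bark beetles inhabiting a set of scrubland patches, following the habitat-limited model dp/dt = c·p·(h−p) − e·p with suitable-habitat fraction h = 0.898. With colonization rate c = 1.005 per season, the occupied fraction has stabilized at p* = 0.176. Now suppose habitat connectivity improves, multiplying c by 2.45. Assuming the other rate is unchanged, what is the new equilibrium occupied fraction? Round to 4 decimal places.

Balance c(h−p*) = e gives e = 1.005×(0.898 − 0.17600) = 0.72561.
New p* = 0.898 − e/c = 0.898 − 0.72561/2.46225 = 0.60331.

0.6033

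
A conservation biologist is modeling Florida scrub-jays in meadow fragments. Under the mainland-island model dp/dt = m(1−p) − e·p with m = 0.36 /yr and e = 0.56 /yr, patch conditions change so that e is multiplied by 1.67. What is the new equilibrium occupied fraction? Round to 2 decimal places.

0.28

Before: p* = 0.36/(0.36+0.56) = 0.3913.
After: m = 0.36, e = 0.9352; p* = 0.36/1.2952 = 0.2779.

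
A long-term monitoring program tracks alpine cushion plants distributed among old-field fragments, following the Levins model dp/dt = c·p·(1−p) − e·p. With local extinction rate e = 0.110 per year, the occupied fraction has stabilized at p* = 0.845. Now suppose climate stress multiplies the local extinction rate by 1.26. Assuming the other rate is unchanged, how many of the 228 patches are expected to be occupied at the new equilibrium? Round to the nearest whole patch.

Balance c(1−p*) = e gives c = e/(1 − 0.84500) = 0.110/0.15500 = 0.70968.
New p* = 1 − e/c = 1 − 0.13860/0.70968 = 0.80470.
Expected occupied = 228 × 0.80470 = 183.47 ≈ 183.

183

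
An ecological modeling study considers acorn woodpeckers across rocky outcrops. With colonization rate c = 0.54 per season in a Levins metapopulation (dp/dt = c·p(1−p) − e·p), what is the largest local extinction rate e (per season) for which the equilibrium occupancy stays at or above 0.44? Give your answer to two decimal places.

0.30

1 − e/c ≥ 0.44 ⇒ e ≤ c(1 − 0.44) = 0.54 × 0.5600.
e_max = 0.3024.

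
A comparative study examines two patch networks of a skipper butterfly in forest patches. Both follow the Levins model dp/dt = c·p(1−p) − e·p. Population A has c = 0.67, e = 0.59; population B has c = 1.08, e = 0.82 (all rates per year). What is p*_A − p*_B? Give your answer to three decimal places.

-0.121

A: p*_A = 1 − 0.59/0.67 = 0.1194.
B: p*_B = 1 − 0.82/1.08 = 0.2407.
p*_A − p*_B = 0.1194 − 0.2407 = -0.1213.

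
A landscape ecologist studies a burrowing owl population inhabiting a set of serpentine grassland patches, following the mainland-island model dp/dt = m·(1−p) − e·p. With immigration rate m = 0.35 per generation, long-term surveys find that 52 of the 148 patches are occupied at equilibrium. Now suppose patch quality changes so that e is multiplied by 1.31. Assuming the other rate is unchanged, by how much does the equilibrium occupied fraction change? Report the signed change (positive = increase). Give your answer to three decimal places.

Observed p* = 52/148 = 0.35135.
Balance m(1−p*) = e·p* gives e = m(1−p*)/p* = 0.35×0.64865/0.35135 = 0.64616.
New p* = m/(m+e) = 0.35000/(0.35000+0.84647) = 0.29253.
Δp* = 0.29253 − 0.35135 = -0.05882.

-0.059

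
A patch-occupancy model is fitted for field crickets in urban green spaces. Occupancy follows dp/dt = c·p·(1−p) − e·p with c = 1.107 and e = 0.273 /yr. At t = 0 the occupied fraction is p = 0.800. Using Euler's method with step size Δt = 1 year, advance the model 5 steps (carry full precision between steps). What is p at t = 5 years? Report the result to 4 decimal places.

0.7534

Update rule: p ← p + [c·p·(1−p) − e·p]·Δt with Δt = 1.
p: 0.80000 → 0.75872  (Δp = -0.04128)
p: 0.75872 → 0.75424  (Δp = -0.00448)
p: 0.75424 → 0.75353  (Δp = -0.00071)
p: 0.75353 → 0.75341  (Δp = -0.00012)
p: 0.75341 → 0.75339  (Δp = -0.00002)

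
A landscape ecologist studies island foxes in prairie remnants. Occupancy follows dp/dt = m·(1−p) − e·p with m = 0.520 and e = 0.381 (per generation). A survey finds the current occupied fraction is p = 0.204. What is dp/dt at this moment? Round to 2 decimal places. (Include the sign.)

0.34

Colonization term: m·(1−p) = 0.520×0.7960 = 0.41392.
Extinction term: e·p = 0.07772.
dp/dt = 0.41392 − 0.07772 = 0.33620.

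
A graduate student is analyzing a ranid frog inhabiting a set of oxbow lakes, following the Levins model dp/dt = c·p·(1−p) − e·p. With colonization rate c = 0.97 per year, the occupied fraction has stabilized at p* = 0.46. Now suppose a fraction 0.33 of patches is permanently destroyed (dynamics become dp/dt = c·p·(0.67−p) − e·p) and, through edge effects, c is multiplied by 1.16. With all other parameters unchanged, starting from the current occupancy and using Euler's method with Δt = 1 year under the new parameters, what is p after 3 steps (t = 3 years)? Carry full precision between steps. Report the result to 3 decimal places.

0.258

Balance c(1−p*) = e gives e = 0.97×(1 − 0.46000) = 0.52380.
Starting from p₀ = 0.46000; update p ← p + (dp/dt)·Δt with the new parameters.
p: 0.46000 → 0.32775  (Δp = -0.13225)
p: 0.32775 → 0.28229  (Δp = -0.04546)
p: 0.28229 → 0.25758  (Δp = -0.02471)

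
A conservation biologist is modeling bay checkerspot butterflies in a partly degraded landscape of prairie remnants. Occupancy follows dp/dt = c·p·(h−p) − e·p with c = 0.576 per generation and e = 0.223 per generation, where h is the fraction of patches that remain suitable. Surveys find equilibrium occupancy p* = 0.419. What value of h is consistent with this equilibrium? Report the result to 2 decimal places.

0.81

At equilibrium c(h−p*) = e, so h = p* + e/c.
h = 0.419 + 0.223/0.576 = 0.419 + 0.3872 = 0.8062.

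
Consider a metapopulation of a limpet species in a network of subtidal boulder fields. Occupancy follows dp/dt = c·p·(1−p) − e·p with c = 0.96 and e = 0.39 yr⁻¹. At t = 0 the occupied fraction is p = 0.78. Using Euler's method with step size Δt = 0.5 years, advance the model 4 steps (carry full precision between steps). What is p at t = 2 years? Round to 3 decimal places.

0.630

Update rule: p ← p + [c·p·(1−p) − e·p]·Δt with Δt = 0.5.
t = 0.5: p = 0.78000 + (-0.06973) = 0.71027
t = 1: p = 0.71027 + (-0.03972) = 0.67054
t = 1.5: p = 0.67054 + (-0.02472) = 0.64583
t = 2: p = 0.64583 + (-0.01614) = 0.62968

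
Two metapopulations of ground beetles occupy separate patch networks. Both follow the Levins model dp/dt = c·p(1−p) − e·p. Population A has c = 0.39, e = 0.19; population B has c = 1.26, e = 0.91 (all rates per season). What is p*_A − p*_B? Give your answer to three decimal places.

A: p*_A = 1 − 0.19/0.39 = 0.5128.
B: p*_B = 1 − 0.91/1.26 = 0.2778.
p*_A − p*_B = 0.5128 − 0.2778 = 0.2350.

0.235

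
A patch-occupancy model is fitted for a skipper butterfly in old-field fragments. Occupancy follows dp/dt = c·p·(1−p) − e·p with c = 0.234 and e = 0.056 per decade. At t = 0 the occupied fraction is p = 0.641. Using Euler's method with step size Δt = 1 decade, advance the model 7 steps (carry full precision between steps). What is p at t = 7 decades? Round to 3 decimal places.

0.725

Update rule: p ← p + [c·p·(1−p) − e·p]·Δt with Δt = 1.
step 1: Δp = +0.01795, p = 0.65895
step 2: Δp = +0.01569, p = 0.67464
step 3: Δp = +0.01358, p = 0.68822
step 4: Δp = +0.01167, p = 0.69989
step 5: Δp = +0.00996, p = 0.70985
step 6: Δp = +0.00844, p = 0.71829
step 7: Δp = +0.00713, p = 0.72542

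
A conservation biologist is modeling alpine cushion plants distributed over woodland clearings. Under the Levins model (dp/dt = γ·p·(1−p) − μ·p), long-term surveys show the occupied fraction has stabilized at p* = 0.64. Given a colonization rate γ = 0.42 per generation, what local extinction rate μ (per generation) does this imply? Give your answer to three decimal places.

At equilibrium γ(1−p*) = μ.
μ = 0.42 × (1 − 0.64) = 0.42 × 0.3600 = 0.1512.

0.151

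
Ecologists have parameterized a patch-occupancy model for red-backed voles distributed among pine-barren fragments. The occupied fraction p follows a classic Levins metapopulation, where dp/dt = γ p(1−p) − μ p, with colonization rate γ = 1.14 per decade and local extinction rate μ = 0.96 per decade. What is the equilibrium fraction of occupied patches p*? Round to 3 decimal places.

0.158

At equilibrium, colonization balances extinction: γ·p*·(1−p*) = μ·p*.
So p* = 1 − μ/γ = 1 − 0.96/1.14 = 1 − 0.8421 = 0.1579.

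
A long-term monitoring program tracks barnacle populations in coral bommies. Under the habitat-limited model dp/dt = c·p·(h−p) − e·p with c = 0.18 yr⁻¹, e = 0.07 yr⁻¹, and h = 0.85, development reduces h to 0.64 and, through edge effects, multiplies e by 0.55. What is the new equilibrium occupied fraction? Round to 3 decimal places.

0.426

Before: p* = h − e/c = 0.85 − 0.07/0.18 = 0.85 − 0.3889 = 0.4611.
After: c = 0.18, e = 0.0385, h = 0.64; p* = 0.64 − 0.0385/0.18 = 0.4261.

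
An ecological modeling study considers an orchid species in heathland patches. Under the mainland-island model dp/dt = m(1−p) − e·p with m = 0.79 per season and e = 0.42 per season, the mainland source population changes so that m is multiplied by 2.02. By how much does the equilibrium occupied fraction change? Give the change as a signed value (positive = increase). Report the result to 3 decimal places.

0.139

Before: p* = 0.79/(0.79+0.42) = 0.6529.
After: m = 1.5958, e = 0.42; p* = 1.5958/2.0158 = 0.7916.
Δp* = 0.7916 − 0.6529 = +0.1388.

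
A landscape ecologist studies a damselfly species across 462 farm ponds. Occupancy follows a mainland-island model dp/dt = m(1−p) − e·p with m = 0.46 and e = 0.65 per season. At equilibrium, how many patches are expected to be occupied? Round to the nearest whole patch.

p* = m/(m+e) = 0.46/1.1100 = 0.4144.
Expected occupied patches = N × p* = 462 × 0.4144 = 191.46 ≈ 191.

191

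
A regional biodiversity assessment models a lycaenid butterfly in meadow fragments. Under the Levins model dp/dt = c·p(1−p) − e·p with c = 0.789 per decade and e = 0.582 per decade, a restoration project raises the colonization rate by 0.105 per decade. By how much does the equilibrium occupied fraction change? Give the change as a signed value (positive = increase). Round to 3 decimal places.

0.087

Before: p* = 1 − 0.582/0.789 = 0.2624.
After the change, c = 0.894, e = 0.582, so p* = 1 − 0.582/0.894 = 0.3490.
Δp* = 0.3490 − 0.2624 = +0.0866.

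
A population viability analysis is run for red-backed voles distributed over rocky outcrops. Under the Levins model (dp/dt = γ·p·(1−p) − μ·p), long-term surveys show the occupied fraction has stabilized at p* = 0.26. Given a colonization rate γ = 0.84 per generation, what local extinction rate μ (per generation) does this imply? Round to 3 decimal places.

0.622

At equilibrium γ(1−p*) = μ.
μ = 0.84 × (1 − 0.26) = 0.84 × 0.7400 = 0.6216.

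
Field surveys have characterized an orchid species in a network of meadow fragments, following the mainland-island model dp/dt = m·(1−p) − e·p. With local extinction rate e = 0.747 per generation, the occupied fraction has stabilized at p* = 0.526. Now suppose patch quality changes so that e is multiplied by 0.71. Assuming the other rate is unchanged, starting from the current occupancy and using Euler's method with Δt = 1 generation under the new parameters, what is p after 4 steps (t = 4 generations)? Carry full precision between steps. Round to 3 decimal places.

0.608

Balance m(1−p*) = e·p* gives m = e·p*/(1−p*) = 0.747×0.52600/0.47400 = 0.82895.
Starting from p₀ = 0.52600; update p ← p + (dp/dt)·Δt with the new parameters.
p: 0.52600 → 0.63995  (Δp = +0.11395)
p: 0.63995 → 0.59900  (Δp = -0.04094)
p: 0.59900 → 0.61372  (Δp = +0.01471)
p: 0.61372 → 0.60843  (Δp = -0.00529)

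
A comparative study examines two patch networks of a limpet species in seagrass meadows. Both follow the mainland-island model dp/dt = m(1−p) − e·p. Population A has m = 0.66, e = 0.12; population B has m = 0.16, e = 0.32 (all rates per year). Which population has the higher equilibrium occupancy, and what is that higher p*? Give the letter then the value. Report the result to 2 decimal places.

A: p*_A = m/(m+e) = 0.66/0.7800 = 0.8462.
B: p*_B = 0.16/0.4800 = 0.3333.
A is higher at 0.8462.

A, 0.85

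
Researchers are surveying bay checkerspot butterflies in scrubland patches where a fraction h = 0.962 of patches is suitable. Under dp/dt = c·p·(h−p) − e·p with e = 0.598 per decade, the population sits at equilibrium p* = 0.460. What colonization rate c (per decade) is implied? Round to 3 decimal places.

1.191

At equilibrium c(h−p*) = e, so c = e/(h−p*).
c = 0.598/(0.962 − 0.460) = 0.598/0.5020 = 1.1912.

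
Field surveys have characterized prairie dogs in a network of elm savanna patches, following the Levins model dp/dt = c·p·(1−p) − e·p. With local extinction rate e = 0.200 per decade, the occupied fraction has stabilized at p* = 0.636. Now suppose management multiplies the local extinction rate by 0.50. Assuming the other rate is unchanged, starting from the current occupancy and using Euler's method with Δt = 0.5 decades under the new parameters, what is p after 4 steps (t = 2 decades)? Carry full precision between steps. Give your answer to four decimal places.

0.7384

Balance c(1−p*) = e gives c = e/(1 − 0.63600) = 0.200/0.36400 = 0.54945.
Starting from p₀ = 0.63600; update p ← p + (dp/dt)·Δt with the new parameters.
p: 0.63600 → 0.66780  (Δp = +0.03180)
p: 0.66780 → 0.69536  (Δp = +0.02756)
p: 0.69536 → 0.71878  (Δp = +0.02343)
p: 0.71878 → 0.73838  (Δp = +0.01959)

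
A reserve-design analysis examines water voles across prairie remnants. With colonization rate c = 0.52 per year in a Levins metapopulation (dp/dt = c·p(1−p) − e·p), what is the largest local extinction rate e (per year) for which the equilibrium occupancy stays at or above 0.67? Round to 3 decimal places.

0.172

1 − e/c ≥ 0.67 ⇒ e ≤ c(1 − 0.67) = 0.52 × 0.3300.
e_max = 0.1716.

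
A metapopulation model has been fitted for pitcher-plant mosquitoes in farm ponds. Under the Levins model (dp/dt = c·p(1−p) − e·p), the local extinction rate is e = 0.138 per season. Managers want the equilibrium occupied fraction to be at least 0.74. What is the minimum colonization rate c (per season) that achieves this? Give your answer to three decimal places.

p* = 1 − e/c ≥ 0.74 requires e/c ≤ 0.2600, i.e. c ≥ e/0.2600.
c_min = 0.138/0.2600 = 0.5308.

0.531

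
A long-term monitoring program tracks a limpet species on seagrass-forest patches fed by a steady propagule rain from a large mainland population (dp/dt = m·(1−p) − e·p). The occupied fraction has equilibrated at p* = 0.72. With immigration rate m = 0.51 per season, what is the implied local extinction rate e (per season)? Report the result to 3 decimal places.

At equilibrium m(1−p*) = e·p*, so e = m(1−p*)/p*.
e = 0.51 × 0.2800 / 0.72 = 0.1983.

0.198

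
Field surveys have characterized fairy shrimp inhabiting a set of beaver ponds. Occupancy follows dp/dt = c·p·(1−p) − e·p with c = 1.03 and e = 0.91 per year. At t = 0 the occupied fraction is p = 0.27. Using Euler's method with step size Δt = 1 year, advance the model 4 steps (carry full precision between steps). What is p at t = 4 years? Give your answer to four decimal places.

0.1710

Update rule: p ← p + [c·p·(1−p) − e·p]·Δt with Δt = 1.
step 1: Δp = -0.04269, p = 0.22731
step 2: Δp = -0.02594, p = 0.20137
step 3: Δp = -0.01760, p = 0.18377
step 4: Δp = -0.01273, p = 0.17104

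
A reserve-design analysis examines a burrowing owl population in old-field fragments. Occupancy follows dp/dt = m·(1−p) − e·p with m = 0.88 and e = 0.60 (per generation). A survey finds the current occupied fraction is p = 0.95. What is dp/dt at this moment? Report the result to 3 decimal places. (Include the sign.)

Colonization term: m·(1−p) = 0.88×0.0500 = 0.04400.
Extinction term: e·p = 0.57000.
dp/dt = 0.04400 − 0.57000 = -0.52600.

-0.526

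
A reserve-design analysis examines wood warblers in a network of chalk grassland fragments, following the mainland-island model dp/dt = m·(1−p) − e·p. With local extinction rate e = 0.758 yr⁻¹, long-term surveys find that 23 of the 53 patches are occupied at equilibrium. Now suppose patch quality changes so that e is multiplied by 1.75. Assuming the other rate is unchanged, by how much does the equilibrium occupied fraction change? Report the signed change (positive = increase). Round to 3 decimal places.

Observed p* = 23/53 = 0.43396.
Balance m(1−p*) = e·p* gives m = e·p*/(1−p*) = 0.758×0.43396/0.56604 = 0.58113.
New p* = m/(m+e) = 0.58113/(0.58113+1.32650) = 0.30463.
Δp* = 0.30463 − 0.43396 = -0.12933.

-0.129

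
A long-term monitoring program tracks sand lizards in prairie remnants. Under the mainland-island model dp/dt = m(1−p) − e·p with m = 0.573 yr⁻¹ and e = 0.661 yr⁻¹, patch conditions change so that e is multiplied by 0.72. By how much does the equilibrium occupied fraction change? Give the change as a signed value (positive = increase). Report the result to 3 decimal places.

0.082

Before: p* = 0.573/(0.573+0.661) = 0.4643.
After: m = 0.573, e = 0.47592; p* = 0.573/1.0489 = 0.5463.
Δp* = 0.5463 − 0.4643 = +0.0819.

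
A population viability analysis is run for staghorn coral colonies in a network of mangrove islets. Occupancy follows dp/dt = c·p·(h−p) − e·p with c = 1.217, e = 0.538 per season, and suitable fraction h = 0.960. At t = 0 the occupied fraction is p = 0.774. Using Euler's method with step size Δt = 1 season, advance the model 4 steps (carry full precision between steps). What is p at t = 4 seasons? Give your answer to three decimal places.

Update rule: p ← p + [c·p·(h−p) − e·p]·Δt with Δt = 1.
p: 0.77400 → 0.53279  (Δp = -0.24121)
p: 0.53279 → 0.52315  (Δp = -0.00964)
p: 0.52315 → 0.51983  (Δp = -0.00333)
p: 0.51983 → 0.51863  (Δp = -0.00120)

0.519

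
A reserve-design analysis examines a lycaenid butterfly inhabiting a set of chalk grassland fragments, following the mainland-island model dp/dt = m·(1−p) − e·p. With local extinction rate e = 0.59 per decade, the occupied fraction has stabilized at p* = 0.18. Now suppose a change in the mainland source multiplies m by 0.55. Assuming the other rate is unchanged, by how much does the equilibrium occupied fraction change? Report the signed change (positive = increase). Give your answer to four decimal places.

-0.0723

Balance m(1−p*) = e·p* gives m = e·p*/(1−p*) = 0.59×0.18000/0.82000 = 0.12951.
New p* = m/(m+e) = 0.07123/(0.07123+0.59000) = 0.10772.
Δp* = 0.10772 − 0.18000 = -0.07228.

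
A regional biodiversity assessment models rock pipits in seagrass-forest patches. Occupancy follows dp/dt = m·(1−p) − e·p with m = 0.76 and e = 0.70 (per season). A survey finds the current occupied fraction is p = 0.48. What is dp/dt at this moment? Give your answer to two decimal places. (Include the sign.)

0.06

Colonization term: m·(1−p) = 0.76×0.5200 = 0.39520.
Extinction term: e·p = 0.33600.
dp/dt = 0.39520 − 0.33600 = 0.05920.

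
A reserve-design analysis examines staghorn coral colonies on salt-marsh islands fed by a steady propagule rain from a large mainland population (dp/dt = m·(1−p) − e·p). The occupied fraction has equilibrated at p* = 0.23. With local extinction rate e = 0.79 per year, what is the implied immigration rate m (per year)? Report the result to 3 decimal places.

At equilibrium m(1−p*) = e·p*, so m = e·p*/(1−p*).
m = 0.79 × 0.23 / 0.7700 = 0.1817/0.7700 = 0.2360.

0.236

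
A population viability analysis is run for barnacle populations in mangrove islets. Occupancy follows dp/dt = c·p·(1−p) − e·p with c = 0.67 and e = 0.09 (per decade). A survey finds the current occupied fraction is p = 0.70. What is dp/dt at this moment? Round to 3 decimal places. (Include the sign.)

0.078

Colonization term: c·p·(1−p) = 0.67×0.70×0.3000 = 0.14070.
Extinction term: e·p = 0.06300.
dp/dt = 0.14070 − 0.06300 = 0.07770.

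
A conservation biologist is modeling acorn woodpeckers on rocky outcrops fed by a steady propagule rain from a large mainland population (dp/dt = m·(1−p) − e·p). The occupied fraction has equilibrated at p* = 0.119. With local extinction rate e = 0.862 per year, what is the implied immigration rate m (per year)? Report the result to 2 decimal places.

At equilibrium m(1−p*) = e·p*, so m = e·p*/(1−p*).
m = 0.862 × 0.119 / 0.8810 = 0.1026/0.8810 = 0.1164.

0.12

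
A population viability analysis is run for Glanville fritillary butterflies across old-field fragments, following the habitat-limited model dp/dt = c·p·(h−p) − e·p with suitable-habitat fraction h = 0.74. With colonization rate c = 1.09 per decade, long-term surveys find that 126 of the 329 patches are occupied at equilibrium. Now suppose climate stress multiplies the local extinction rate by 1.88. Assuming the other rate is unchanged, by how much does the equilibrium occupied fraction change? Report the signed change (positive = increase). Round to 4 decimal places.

Observed p* = 126/329 = 0.38298.
Balance c(h−p*) = e gives e = 1.09×(0.74 − 0.38298) = 0.38915.
New p* = 0.74 − e/c = 0.74 − 0.73160/1.09000 = 0.06881.
Δp* = 0.06881 − 0.38298 = -0.31417.

-0.3142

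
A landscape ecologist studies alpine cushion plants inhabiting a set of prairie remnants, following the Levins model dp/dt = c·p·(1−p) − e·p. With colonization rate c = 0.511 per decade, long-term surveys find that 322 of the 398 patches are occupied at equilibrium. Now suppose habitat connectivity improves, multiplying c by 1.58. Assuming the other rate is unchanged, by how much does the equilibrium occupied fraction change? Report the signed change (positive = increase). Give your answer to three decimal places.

Observed p* = 322/398 = 0.80905.
Balance c(1−p*) = e gives e = 0.511×(1 − 0.80905) = 0.09758.
New p* = 1 − e/c = 1 − 0.09758/0.80738 = 0.87914.
Δp* = 0.87914 − 0.80905 = +0.07009.

0.070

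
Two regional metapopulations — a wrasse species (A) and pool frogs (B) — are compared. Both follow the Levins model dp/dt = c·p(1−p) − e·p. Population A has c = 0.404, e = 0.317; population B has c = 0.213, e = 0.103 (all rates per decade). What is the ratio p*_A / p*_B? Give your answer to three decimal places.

0.417

A: p*_A = 1 − 0.317/0.404 = 0.2153.
B: p*_B = 1 − 0.103/0.213 = 0.5164.
p*_A / p*_B = 0.2153/0.5164 = 0.4170.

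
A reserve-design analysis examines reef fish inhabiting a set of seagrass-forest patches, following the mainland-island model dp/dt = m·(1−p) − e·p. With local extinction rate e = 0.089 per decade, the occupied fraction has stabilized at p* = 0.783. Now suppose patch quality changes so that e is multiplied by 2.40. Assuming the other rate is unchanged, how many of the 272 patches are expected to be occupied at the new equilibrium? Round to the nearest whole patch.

163

Balance m(1−p*) = e·p* gives m = e·p*/(1−p*) = 0.089×0.78300/0.21700 = 0.32114.
New p* = m/(m+e) = 0.32114/(0.32114+0.21360) = 0.60055.
Expected occupied = 272 × 0.60055 = 163.35 ≈ 163.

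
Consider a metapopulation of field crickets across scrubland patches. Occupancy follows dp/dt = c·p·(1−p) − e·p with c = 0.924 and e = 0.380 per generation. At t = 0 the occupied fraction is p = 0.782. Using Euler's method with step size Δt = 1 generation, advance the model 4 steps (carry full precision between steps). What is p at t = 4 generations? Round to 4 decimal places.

Update rule: p ← p + [c·p·(1−p) − e·p]·Δt with Δt = 1.
  1  |  dp/dt·Δt = -0.139640  |  p_1 = 0.642360
  2  |  dp/dt·Δt = -0.031823  |  p_2 = 0.610537
  3  |  dp/dt·Δt = -0.012294  |  p_3 = 0.598243
  4  |  dp/dt·Δt = -0.005251  |  p_4 = 0.592993

0.5930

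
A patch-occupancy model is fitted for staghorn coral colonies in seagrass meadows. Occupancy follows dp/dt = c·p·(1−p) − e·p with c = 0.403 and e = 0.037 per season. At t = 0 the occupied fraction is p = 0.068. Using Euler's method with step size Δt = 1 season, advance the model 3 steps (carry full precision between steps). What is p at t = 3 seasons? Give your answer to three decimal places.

Update rule: p ← p + [c·p·(1−p) − e·p]·Δt with Δt = 1.
t = 1: p = 0.06800 + (+0.02302) = 0.09102
t = 2: p = 0.09102 + (+0.02998) = 0.12100
t = 3: p = 0.12100 + (+0.03839) = 0.15939

0.159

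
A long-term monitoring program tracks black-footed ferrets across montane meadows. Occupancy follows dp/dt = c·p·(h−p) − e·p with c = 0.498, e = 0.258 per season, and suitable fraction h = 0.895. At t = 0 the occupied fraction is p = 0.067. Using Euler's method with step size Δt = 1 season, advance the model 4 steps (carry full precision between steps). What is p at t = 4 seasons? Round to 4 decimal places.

0.1156

Update rule: p ← p + [c·p·(h−p) − e·p]·Δt with Δt = 1.
step 1: Δp = +0.01034, p = 0.07734
step 2: Δp = +0.01154, p = 0.08888
step 3: Δp = +0.01275, p = 0.10163
step 4: Δp = +0.01393, p = 0.11556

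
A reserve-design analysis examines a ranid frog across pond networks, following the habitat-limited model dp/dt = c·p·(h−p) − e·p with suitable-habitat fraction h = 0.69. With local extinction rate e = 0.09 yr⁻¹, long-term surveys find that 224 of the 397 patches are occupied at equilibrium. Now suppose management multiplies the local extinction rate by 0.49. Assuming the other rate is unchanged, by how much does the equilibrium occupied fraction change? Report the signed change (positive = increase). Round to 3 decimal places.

Observed p* = 224/397 = 0.56423.
Balance c(h−p*) = e gives c = e/(0.69 − 0.56423) = 0.09/0.12577 = 0.71559.
New p* = 0.69 − e/c = 0.69 − 0.04410/0.71559 = 0.62837.
Δp* = 0.62837 − 0.56423 = +0.06414.

0.064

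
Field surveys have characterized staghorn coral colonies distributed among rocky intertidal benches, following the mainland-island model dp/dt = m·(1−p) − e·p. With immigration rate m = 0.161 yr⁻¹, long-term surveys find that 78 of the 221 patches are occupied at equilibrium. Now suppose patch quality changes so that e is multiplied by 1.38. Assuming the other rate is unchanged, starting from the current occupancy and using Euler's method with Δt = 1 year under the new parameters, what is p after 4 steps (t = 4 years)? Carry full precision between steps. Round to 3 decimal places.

Observed p* = 78/221 = 0.35294.
Balance m(1−p*) = e·p* gives e = m(1−p*)/p* = 0.161×0.64706/0.35294 = 0.29517.
Starting from p₀ = 0.35294; update p ← p + (dp/dt)·Δt with the new parameters.
t = 1: p = 0.35294 + (-0.03959) = 0.31335
t = 2: p = 0.31335 + (-0.01709) = 0.29627
t = 3: p = 0.29627 + (-0.00738) = 0.28889
t = 4: p = 0.28889 + (-0.00318) = 0.28570

0.286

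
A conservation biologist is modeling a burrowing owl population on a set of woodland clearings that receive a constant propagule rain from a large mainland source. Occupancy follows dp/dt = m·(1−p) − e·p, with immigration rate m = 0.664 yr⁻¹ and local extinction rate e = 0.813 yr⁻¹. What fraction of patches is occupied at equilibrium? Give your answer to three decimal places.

At equilibrium the propagule rain into empty patches balances local extinction: m(1−p*) = e·p*.
p* = m/(m+e) = 0.664/(0.664+0.813) = 0.664/1.4770 = 0.4496.

0.450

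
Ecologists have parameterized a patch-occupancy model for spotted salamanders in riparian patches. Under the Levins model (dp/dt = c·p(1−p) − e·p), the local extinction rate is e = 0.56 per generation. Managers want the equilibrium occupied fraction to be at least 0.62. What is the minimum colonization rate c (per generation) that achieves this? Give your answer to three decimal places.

1.474

p* = 1 − e/c ≥ 0.62 requires e/c ≤ 0.3800, i.e. c ≥ e/0.3800.
c_min = 0.56/0.3800 = 1.4737.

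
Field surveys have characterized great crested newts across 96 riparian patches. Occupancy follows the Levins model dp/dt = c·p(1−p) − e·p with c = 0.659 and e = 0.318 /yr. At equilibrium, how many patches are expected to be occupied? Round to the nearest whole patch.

p* = 1 − e/c = 1 − 0.318/0.659 = 0.5175.
Expected occupied patches = N × p* = 96 × 0.5175 = 49.68 ≈ 50.

50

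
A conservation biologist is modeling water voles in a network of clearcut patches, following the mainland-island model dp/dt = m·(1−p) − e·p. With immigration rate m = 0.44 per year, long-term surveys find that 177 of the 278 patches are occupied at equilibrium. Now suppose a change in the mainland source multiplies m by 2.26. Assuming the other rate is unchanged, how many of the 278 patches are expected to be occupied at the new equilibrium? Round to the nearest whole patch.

Observed p* = 177/278 = 0.63669.
Balance m(1−p*) = e·p* gives e = m(1−p*)/p* = 0.44×0.36331/0.63669 = 0.25107.
New p* = m/(m+e) = 0.99440/(0.99440+0.25107) = 0.79841.
Expected occupied = 278 × 0.79841 = 221.96 ≈ 222.

222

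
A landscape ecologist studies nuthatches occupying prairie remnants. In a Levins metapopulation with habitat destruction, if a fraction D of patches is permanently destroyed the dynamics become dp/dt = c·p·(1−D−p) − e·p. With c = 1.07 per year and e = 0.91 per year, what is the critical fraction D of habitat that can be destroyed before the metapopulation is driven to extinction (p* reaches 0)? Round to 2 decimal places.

0.15

The nontrivial equilibrium is p* = (1−D) − e/c; extinction occurs when this hits zero.
So D_crit = 1 − e/c = 1 − 0.91/1.07 = 1 − 0.8505 = 0.1495.
Note this equals the original equilibrium occupancy — the Levins extinction-debt result.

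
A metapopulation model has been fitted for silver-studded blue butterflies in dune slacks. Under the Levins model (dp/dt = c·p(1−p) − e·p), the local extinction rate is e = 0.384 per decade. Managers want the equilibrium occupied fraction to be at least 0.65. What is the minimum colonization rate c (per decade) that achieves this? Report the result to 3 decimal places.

p* = 1 − e/c ≥ 0.65 requires e/c ≤ 0.3500, i.e. c ≥ e/0.3500.
c_min = 0.384/0.3500 = 1.0971.

1.097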